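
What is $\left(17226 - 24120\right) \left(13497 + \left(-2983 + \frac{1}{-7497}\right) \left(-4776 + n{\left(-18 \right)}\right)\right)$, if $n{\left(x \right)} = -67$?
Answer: $- \frac{83040427918270}{833} \approx -9.9688 \cdot 10^{10}$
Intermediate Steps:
$\left(17226 - 24120\right) \left(13497 + \left(-2983 + \frac{1}{-7497}\right) \left(-4776 + n{\left(-18 \right)}\right)\right) = \left(17226 - 24120\right) \left(13497 + \left(-2983 + \frac{1}{-7497}\right) \left(-4776 - 67\right)\right) = - 6894 \left(13497 + \left(-2983 - \frac{1}{7497}\right) \left(-4843\right)\right) = - 6894 \left(13497 - - \frac{108306682336}{7497}\right) = - 6894 \left(13497 + \frac{108306682336}{7497}\right) = \left(-6894\right) \frac{108407869345}{7497} = - \frac{83040427918270}{833}$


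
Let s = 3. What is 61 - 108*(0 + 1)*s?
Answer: -263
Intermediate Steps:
61 - 108*(0 + 1)*s = 61 - 108*(0 + 1)*3 = 61 - 108*3 = 61 - 324 = -263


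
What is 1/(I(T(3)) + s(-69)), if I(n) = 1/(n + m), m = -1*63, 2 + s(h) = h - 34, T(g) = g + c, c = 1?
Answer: -59/6196 ≈ -0.0095223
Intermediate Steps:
T(g) = 1 + g (T(g) = g + 1 = 1 + g)
s(h) = -36 + h (s(h) = -2 + (h - 34) = -2 + (-34 + h) = -36 + h)
m = -63
I(n) = 1/(-63 + n) (I(n) = 1/(n - 63) = 1/(-63 + n))
1/(I(T(3)) + s(-69)) = 1/(1/(-63 + (1 + 3)) + (-36 - 69)) = 1/(1/(-63 + 4) - 105) = 1/(1/(-59) - 105) = 1/(-1/59 - 105) = 1/(-6196/59) = -59/6196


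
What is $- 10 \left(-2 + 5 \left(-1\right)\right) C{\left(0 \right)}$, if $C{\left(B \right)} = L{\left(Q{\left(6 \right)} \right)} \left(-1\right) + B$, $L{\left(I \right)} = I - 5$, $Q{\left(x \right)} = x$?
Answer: $-70$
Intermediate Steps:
$L{\left(I \right)} = -5 + I$
$C{\left(B \right)} = -1 + B$ ($C{\left(B \right)} = \left(-5 + 6\right) \left(-1\right) + B = 1 \left(-1\right) + B = -1 + B$)
$- 10 \left(-2 + 5 \left(-1\right)\right) C{\left(0 \right)} = - 10 \left(-2 + 5 \left(-1\right)\right) \left(-1 + 0\right) = - 10 \left(-2 - 5\right) \left(-1\right) = \left(-10\right) \left(-7\right) \left(-1\right) = 70 \left(-1\right) = -70$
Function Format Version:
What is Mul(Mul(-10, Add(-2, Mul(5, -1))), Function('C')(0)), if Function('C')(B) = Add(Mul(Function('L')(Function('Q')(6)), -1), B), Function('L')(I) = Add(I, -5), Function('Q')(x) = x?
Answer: -70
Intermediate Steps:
Function('L')(I) = Add(-5, I)
Function('C')(B) = Add(-1, B) (Function('C')(B) = Add(Mul(Add(-5, 6), -1), B) = Add(Mul(1, -1), B) = Add(-1, B))
Mul(Mul(-10, Add(-2, Mul(5, -1))), Function('C')(0)) = Mul(Mul(-10, Add(-2, Mul(5, -1))), Add(-1, 0)) = Mul(Mul(-10, Add(-2, -5)), -1) = Mul(Mul(-10, -7), -1) = Mul(70, -1) = -70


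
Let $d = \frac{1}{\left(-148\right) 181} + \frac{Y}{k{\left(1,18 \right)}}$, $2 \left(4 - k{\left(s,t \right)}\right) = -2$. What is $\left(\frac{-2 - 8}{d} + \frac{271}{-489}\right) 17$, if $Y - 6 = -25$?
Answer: $\frac{2929858387}{82963251} \approx 35.315$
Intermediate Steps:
$k{\left(s,t \right)} = 5$ ($k{\left(s,t \right)} = 4 - -1 = 4 + 1 = 5$)
$Y = -19$ ($Y = 6 - 25 = -19$)
$d = - \frac{508977}{133940}$ ($d = \frac{1}{\left(-148\right) 181} - \frac{19}{5} = \left(- \frac{1}{148}\right) \frac{1}{181} - \frac{19}{5} = - \frac{1}{26788} - \frac{19}{5} = - \frac{508977}{133940} \approx -3.8$)
$\left(\frac{-2 - 8}{d} + \frac{271}{-489}\right) 17 = \left(\frac{-2 - 8}{- \frac{508977}{133940}} + \frac{271}{-489}\right) 17 = \left(\left(-2 - 8\right) \left(- \frac{133940}{508977}\right) + 271 \left(- \frac{1}{489}\right)\right) 17 = \left(\left(-10\right) \left(- \frac{133940}{508977}\right) - \frac{271}{489}\right) 17 = \left(\frac{1339400}{508977} - \frac{271}{489}\right) 17 = \frac{172344611}{82963251} \cdot 17 = \frac{2929858387}{82963251}$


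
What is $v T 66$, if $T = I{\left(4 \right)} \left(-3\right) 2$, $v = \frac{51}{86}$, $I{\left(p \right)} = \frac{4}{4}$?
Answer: $- \frac{10098}{43} \approx -234.84$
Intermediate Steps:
$I{\left(p \right)} = 1$ ($I{\left(p \right)} = 4 \cdot \frac{1}{4} = 1$)
$v = \frac{51}{86}$ ($v = 51 \cdot \frac{1}{86} = \frac{51}{86} \approx 0.59302$)
$T = -6$ ($T = 1 \left(-3\right) 2 = \left(-3\right) 2 = -6$)
$v T 66 = \frac{51}{86} \left(-6\right) 66 = \left(- \frac{153}{43}\right) 66 = - \frac{10098}{43}$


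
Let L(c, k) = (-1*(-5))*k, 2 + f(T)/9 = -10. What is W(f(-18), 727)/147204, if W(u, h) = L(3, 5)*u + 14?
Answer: -1343/73602 ≈ -0.018247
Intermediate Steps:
f(T) = -108 (f(T) = -18 + 9*(-10) = -18 - 90 = -108)
L(c, k) = 5*k
W(u, h) = 14 + 25*u (W(u, h) = (5*5)*u + 14 = 25*u + 14 = 14 + 25*u)
W(f(-18), 727)/147204 = (14 + 25*(-108))/147204 = (14 - 2700)*(1/147204) = -2686*1/147204 = -1343/73602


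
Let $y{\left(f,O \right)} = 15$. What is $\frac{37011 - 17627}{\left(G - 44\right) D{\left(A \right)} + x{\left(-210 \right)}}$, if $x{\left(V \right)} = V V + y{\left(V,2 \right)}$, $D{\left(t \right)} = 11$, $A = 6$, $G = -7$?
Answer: $\frac{9692}{21777} \approx 0.44506$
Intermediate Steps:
$x{\left(V \right)} = 15 + V^{2}$ ($x{\left(V \right)} = V V + 15 = V^{2} + 15 = 15 + V^{2}$)
$\frac{37011 - 17627}{\left(G - 44\right) D{\left(A \right)} + x{\left(-210 \right)}} = \frac{37011 - 17627}{\left(-7 - 44\right) 11 + \left(15 + \left(-210\right)^{2}\right)} = \frac{19384}{\left(-51\right) 11 + \left(15 + 44100\right)} = \frac{19384}{-561 + 44115} = \frac{19384}{43554} = 19384 \cdot \frac{1}{43554} = \frac{9692}{21777}$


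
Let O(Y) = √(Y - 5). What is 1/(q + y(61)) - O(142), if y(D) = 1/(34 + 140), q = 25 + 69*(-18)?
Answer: -174/211757 - √137 ≈ -11.706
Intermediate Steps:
q = -1217 (q = 25 - 1242 = -1217)
y(D) = 1/174
O(Y) = √(-5 + Y)
1/(q + y(61)) - O(142) = 1/(-1217 + 1/174) - √(-5 + 142) = 1/(-211757/174) - √137 = -174/211757 - √137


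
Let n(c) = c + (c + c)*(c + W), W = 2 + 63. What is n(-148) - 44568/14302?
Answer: 174605136/7151 ≈ 24417.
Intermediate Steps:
W = 65
n(c) = c + 2*c*(65 + c) (n(c) = c + (c + c)*(c + 65) = c + (2*c)*(65 + c) = c + 2*c*(65 + c))
n(-148) - 44568/14302 = -148*(131 + 2*(-148)) - 44568/14302 = -148*(131 - 296) - 44568/14302 = -148*(-165) - 1*22284/7151 = 24420 - 22284/7151 = 174605136/7151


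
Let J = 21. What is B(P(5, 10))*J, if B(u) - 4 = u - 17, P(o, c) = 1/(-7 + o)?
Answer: -567/2 ≈ -283.50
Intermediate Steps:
B(u) = -13 + u (B(u) = 4 + (u - 17) = 4 + (-17 + u) = -13 + u)
B(P(5, 10))*J = (-13 + 1/(-7 + 5))*21 = (-13 + 1/(-2))*21 = (-13 - ½)*21 = -27/2*21 = -567/2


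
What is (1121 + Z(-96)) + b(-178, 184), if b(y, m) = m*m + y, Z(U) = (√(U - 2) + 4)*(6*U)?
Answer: 32495 - 4032*I*√2 ≈ 32495.0 - 5702.1*I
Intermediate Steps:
Z(U) = 6*U*(4 + √(-2 + U)) (Z(U) = (√(-2 + U) + 4)*(6*U) = (4 + √(-2 + U))*(6*U) = 6*U*(4 + √(-2 + U)))
b(y, m) = y + m² (b(y, m) = m² + y = y + m²)
(1121 + Z(-96)) + b(-178, 184) = (1121 + 6*(-96)*(4 + √(-2 - 96))) + (-178 + 184²) = (1121 + 6*(-96)*(4 + √(-98))) + (-178 + 33856) = (1121 + 6*(-96)*(4 + 7*I*√2)) + 33678 = (1121 + (-2304 - 4032*I*√2)) + 33678 = (-1183 - 4032*I*√2) + 33678 = 32495 - 4032*I*√2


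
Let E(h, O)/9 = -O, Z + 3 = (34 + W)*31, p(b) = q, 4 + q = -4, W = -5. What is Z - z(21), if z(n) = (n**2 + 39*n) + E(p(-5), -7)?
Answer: -427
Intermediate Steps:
q = -8 (q = -4 - 4 = -8)
p(b) = -8
Z = 896 (Z = -3 + (34 - 5)*31 = -3 + 29*31 = -3 + 899 = 896)
E(h, O) = -9*O (E(h, O) = 9*(-O) = -9*O)
z(n) = 63 + n**2 + 39*n (z(n) = (n**2 + 39*n) - 9*(-7) = (n**2 + 39*n) + 63 = 63 + n**2 + 39*n)
Z - z(21) = 896 - (63 + 21**2 + 39*21) = 896 - (63 + 441 + 819) = 896 - 1*1323 = 896 - 1323 = -427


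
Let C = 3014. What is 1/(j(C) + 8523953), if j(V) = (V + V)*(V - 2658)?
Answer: 1/10669921 ≈ 9.3721e-8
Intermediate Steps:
j(V) = 2*V*(-2658 + V) (j(V) = (2*V)*(-2658 + V) = 2*V*(-2658 + V))
1/(j(C) + 8523953) = 1/(2*3014*(-2658 + 3014) + 8523953) = 1/(2*3014*356 + 8523953) = 1/(2145968 + 8523953) = 1/10669921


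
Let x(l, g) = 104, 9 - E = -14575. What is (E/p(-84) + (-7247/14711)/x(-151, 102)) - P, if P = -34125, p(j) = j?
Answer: 1090817790989/32128824 ≈ 33951.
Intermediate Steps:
E = 14584 (E = 9 - 1*(-14575) = 9 + 14575 = 14584)
(E/p(-84) + (-7247/14711)/x(-151, 102)) - P = (14584/(-84) - 7247/14711/104) - 1*(-34125) = (14584*(-1/84) - 7247*1/14711*(1/104)) + 34125 = (-3646/21 - 7247/14711*1/104) + 34125 = (-3646/21 - 7247/1529944) + 34125 = -5578328011/32128824 + 34125 = 1090817790989/32128824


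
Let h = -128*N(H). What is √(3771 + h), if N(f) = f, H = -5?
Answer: √4411 ≈ 66.415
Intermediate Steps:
h = 640 (h = -128*(-5) = 640)
√(3771 + h) = √(3771 + 640) = √4411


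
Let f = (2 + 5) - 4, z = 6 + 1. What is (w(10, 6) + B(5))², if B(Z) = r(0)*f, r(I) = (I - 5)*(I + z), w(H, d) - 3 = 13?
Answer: 7921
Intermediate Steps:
w(H, d) = 16 (w(H, d) = 3 + 13 = 16)
z = 7
f = 3 (f = 7 - 4 = 3)
r(I) = (-5 + I)*(7 + I) (r(I) = (I - 5)*(I + 7) = (-5 + I)*(7 + I))
B(Z) = -105 (B(Z) = (-35 + 0² + 2*0)*3 = (-35 + 0 + 0)*3 = -35*3 = -105)
(w(10, 6) + B(5))² = (16 - 105)² = (-89)² = 7921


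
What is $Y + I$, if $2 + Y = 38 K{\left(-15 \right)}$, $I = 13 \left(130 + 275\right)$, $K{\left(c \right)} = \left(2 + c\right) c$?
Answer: $12673$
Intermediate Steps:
$K{\left(c \right)} = c \left(2 + c\right)$
$I = 5265$ ($I = 13 \cdot 405 = 5265$)
$Y = 7408$ ($Y = -2 + 38 \left(- 15 \left(2 - 15\right)\right) = -2 + 38 \left(\left(-15\right) \left(-13\right)\right) = -2 + 38 \cdot 195 = -2 + 7410 = 7408$)
$Y + I = 7408 + 5265 = 12673$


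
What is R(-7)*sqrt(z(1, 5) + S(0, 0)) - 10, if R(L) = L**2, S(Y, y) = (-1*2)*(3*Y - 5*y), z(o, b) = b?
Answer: -10 + 49*sqrt(5) ≈ 99.567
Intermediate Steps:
S(Y, y) = -6*Y + 10*y (S(Y, y) = -2*(-5*y + 3*Y) = -6*Y + 10*y)
R(-7)*sqrt(z(1, 5) + S(0, 0)) - 10 = (-7)**2*sqrt(5 + (-6*0 + 10*0)) - 10 = 49*sqrt(5 + (0 + 0)) - 10 = 49*sqrt(5 + 0) - 10 = 49*sqrt(5) - 10 = -10 + 49*sqrt(5)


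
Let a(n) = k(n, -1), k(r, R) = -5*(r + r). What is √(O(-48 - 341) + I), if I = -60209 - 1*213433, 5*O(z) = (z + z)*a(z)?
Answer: I*√878926 ≈ 937.51*I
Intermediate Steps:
k(r, R) = -10*r
a(n) = -10*n
O(z) = -4*z² (O(z) = ((z + z)*(-10*z))/5 = ((2*z)*(-10*z))/5 = (-20*z²)/5 = -4*z²)
I = -273642 (I = -60209 - 213433 = -273642)
√(O(-48 - 341) + I) = √(-4*(-48 - 341)² - 273642) = √(-4*(-389)² - 273642) = √(-4*151321 - 273642) = √(-605284 - 273642) = √(-878926) = I*√878926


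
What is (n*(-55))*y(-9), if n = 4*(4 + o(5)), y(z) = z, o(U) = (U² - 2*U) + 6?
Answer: 49500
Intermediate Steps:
o(U) = 6 + U² - 2*U
n = 100 (n = 4*(4 + (6 + 5² - 2*5)) = 4*(4 + (6 + 25 - 10)) = 4*(4 + 21) = 4*25 = 100)
(n*(-55))*y(-9) = (100*(-55))*(-9) = -5500*(-9) = 49500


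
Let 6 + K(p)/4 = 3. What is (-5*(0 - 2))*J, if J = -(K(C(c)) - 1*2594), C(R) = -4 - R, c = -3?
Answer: 26060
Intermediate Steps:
K(p) = -12 (K(p) = -24 + 4*3 = -24 + 12 = -12)
J = 2606 (J = -(-12 - 1*2594) = -(-12 - 2594) = -1*(-2606) = 2606)
(-5*(0 - 2))*J = -5*(0 - 2)*2606 = -5*(-2)*2606 = 10*2606 = 26060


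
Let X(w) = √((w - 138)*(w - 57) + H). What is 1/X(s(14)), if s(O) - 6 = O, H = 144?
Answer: √4510/4510 ≈ 0.014891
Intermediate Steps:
s(O) = 6 + O
X(w) = √(144 + (-138 + w)*(-57 + w)) (X(w) = √((w - 138)*(w - 57) + 144) = √((-138 + w)*(-57 + w) + 144) = √(144 + (-138 + w)*(-57 + w)))
1/X(s(14)) = 1/(√(8010 + (6 + 14)² - 195*(6 + 14))) = 1/(√(8010 + 20² - 195*20)) = 1/(√(8010 + 400 - 3900)) = 1/(√4510) = √4510/4510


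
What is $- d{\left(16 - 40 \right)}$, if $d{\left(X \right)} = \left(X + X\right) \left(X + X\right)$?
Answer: $-2304$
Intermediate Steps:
$d{\left(X \right)} = 4 X^{2}$ ($d{\left(X \right)} = 2 X 2 X = 4 X^{2}$)
$- d{\left(16 - 40 \right)} = - 4 \left(16 - 40\right)^{2} = - 4 \left(-24\right)^{2} = - 4 \cdot 576 = \left(-1\right) 2304 = -2304$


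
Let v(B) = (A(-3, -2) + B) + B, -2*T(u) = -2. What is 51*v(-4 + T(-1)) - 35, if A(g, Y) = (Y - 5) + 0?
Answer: -698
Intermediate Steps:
T(u) = 1 (T(u) = -1/2*(-2) = 1)
A(g, Y) = -5 + Y (A(g, Y) = (-5 + Y) + 0 = -5 + Y)
v(B) = -7 + 2*B (v(B) = ((-5 - 2) + B) + B = (-7 + B) + B = -7 + 2*B)
51*v(-4 + T(-1)) - 35 = 51*(-7 + 2*(-4 + 1)) - 35 = 51*(-7 + 2*(-3)) - 35 = 51*(-7 - 6) - 35 = 51*(-13) - 35 = -663 - 35 = -698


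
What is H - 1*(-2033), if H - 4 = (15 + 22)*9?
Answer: 2370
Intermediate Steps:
H = 337 (H = 4 + (15 + 22)*9 = 4 + 37*9 = 4 + 333 = 337)
H - 1*(-2033) = 337 - 1*(-2033) = 337 + 2033 = 2370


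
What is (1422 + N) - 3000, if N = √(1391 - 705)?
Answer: -1578 + 7*√14 ≈ -1551.8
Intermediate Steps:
N = 7*√14 (N = √686 = 7*√14 ≈ 26.192)
(1422 + N) - 3000 = (1422 + 7*√14) - 3000 = -1578 + 7*√14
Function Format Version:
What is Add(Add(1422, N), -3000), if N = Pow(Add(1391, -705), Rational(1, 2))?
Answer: Add(-1578, Mul(7, Pow(14, Rational(1, 2)))) ≈ -1551.8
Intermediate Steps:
N = Mul(7, Pow(14, Rational(1, 2))) (N = Pow(686, Rational(1, 2)) = Mul(7, Pow(14, Rational(1, 2))) ≈ 26.192)
Add(Add(1422, N), -3000) = Add(Add(1422, Mul(7, Pow(14, Rational(1, 2)))), -3000) = Add(-1578, Mul(7, Pow(14, Rational(1, 2))))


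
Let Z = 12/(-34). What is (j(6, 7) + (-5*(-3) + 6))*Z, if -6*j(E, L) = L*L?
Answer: -77/17 ≈ -4.5294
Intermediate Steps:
j(E, L) = -L**2/6 (j(E, L) = -L*L/6 = -L**2/6)
Z = -6/17 (Z = 12*(-1/34) = -6/17 ≈ -0.35294)
(j(6, 7) + (-5*(-3) + 6))*Z = (-1/6*7**2 + (-5*(-3) + 6))*(-6/17) = (-1/6*49 + (15 + 6))*(-6/17) = (-49/6 + 21)*(-6/17) = (77/6)*(-6/17) = -77/17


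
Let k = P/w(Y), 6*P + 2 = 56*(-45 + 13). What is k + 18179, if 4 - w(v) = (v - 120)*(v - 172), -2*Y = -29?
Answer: 1207977567/66449 ≈ 18179.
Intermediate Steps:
Y = 29/2 (Y = -1/2*(-29) = 29/2 ≈ 14.500)
P = -299 (P = -1/3 + (56*(-45 + 13))/6 = -1/3 + (56*(-32))/6 = -1/3 + (1/6)*(-1792) = -1/3 - 896/3 = -299)
w(v) = 4 - (-172 + v)*(-120 + v) (w(v) = 4 - (v - 120)*(v - 172) = 4 - (-120 + v)*(-172 + v) = 4 - (-172 + v)*(-120 + v))
k = 1196/66449 (k = -299/(-20636 - (29/2)**2 + 292*(29/2)) = -299/(-20636 - 1*841/4 + 4234) = -299/(-20636 - 841/4 + 4234) = -299/(-66449/4) = -299*(-4/66449) = 1196/66449 ≈ 0.017999)
k + 18179 = 1196/66449 + 18179 = 1207977567/66449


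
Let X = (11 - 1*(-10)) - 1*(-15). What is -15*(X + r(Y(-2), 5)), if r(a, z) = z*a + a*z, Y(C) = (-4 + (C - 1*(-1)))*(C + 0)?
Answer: -2040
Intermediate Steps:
Y(C) = C*(-3 + C) (Y(C) = (-4 + (C + 1))*C = (-4 + (1 + C))*C = (-3 + C)*C = C*(-3 + C))
r(a, z) = 2*a*z (r(a, z) = a*z + a*z = 2*a*z)
X = 36 (X = (11 + 10) + 15 = 21 + 15 = 36)
-15*(X + r(Y(-2), 5)) = -15*(36 + 2*(-2*(-3 - 2))*5) = -15*(36 + 2*(-2*(-5))*5) = -15*(36 + 2*10*5) = -15*(36 + 100) = -15*136 = -2040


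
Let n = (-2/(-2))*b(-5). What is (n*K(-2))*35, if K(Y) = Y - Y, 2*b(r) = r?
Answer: 0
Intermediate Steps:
b(r) = r/2
n = -5/2 (n = (-2/(-2))*((½)*(-5)) = -½*(-2)*(-5/2) = 1*(-5/2) = -5/2 ≈ -2.5000)
K(Y) = 0
(n*K(-2))*35 = -5/2*0*35 = 0*35 = 0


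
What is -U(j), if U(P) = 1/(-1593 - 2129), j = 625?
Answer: 1/3722 ≈ 0.00026867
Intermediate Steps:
U(P) = -1/3722 (U(P) = 1/(-3722) = -1/3722)
-U(j) = -1*(-1/3722) = 1/3722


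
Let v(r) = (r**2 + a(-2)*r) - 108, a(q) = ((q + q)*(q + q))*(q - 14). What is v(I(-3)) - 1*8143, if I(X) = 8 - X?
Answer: -10946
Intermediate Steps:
a(q) = 4*q**2*(-14 + q) (a(q) = ((2*q)*(2*q))*(-14 + q) = (4*q**2)*(-14 + q) = 4*q**2*(-14 + q))
v(r) = -108 + r**2 - 256*r (v(r) = (r**2 + (4*(-2)**2*(-14 - 2))*r) - 108 = (r**2 + (4*4*(-16))*r) - 108 = (r**2 - 256*r) - 108 = -108 + r**2 - 256*r)
v(I(-3)) - 1*8143 = (-108 + (8 - 1*(-3))**2 - 256*(8 - 1*(-3))) - 1*8143 = (-108 + (8 + 3)**2 - 256*(8 + 3)) - 8143 = (-108 + 11**2 - 256*11) - 8143 = (-108 + 121 - 2816) - 8143 = -2803 - 8143 = -10946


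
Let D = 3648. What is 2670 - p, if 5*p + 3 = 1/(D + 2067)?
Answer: 76312394/28575 ≈ 2670.6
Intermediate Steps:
p = -17144/28575 (p = -⅗ + 1/(5*(3648 + 2067)) = -⅗ + (⅕)/5715 = -⅗ + (⅕)*(1/5715) = -⅗ + 1/28575 = -17144/28575 ≈ -0.59997)
2670 - p = 2670 - 1*(-17144/28575) = 2670 + 17144/28575 = 76312394/28575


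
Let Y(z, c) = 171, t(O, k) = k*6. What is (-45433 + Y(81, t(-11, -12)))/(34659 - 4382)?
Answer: -45262/30277 ≈ -1.4949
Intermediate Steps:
t(O, k) = 6*k
(-45433 + Y(81, t(-11, -12)))/(34659 - 4382) = (-45433 + 171)/(34659 - 4382) = -45262/30277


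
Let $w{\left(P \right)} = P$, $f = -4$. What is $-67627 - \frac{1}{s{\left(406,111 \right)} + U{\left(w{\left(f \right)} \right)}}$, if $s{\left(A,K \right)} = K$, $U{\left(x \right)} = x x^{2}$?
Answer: $- \frac{3178470}{47} \approx -67627.0$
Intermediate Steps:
$U{\left(x \right)} = x^{3}$
$-67627 - \frac{1}{s{\left(406,111 \right)} + U{\left(w{\left(f \right)} \right)}} = -67627 - \frac{1}{111 + \left(-4\right)^{3}} = -67627 - \frac{1}{111 - 64} = -67627 - \frac{1}{47} = - \frac{3178470}{47}$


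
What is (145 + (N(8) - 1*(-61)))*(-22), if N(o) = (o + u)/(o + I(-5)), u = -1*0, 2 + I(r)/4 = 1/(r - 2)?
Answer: -4224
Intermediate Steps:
I(r) = -8 + 4/(-2 + r) (I(r) = -8 + 4/(r - 2) = -8 + 4/(-2 + r))
u = 0
N(o) = o/(-60/7 + o) (N(o) = (o + 0)/(o + 4*(5 - 2*(-5))/(-2 - 5)) = o/(o + 4*(5 + 10)/(-7)) = o/(o + 4*(-⅐)*15) = o/(o - 60/7) = o/(-60/7 + o))
(145 + (N(8) - 1*(-61)))*(-22) = (145 + (7*8/(-60 + 7*8) - 1*(-61)))*(-22) = (145 + (7*8/(-60 + 56) + 61))*(-22) = (145 + (7*8/(-4) + 61))*(-22) = (145 + (7*8*(-¼) + 61))*(-22) = (145 + (-14 + 61))*(-22) = (145 + 47)*(-22) = 192*(-22) = -4224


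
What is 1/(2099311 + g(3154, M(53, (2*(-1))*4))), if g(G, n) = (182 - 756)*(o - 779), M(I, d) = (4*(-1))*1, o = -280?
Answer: 1/2707177 ≈ 3.6939e-7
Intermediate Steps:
M(I, d) = -4 (M(I, d) = -4*1 = -4)
g(G, n) = 607866 (g(G, n) = (182 - 756)*(-280 - 779) = -574*(-1059) = 607866)
1/(2099311 + g(3154, M(53, (2*(-1))*4))) = 1/(2099311 + 607866) = 1/2707177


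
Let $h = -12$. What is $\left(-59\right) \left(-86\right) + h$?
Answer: $5062$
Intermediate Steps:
$\left(-59\right) \left(-86\right) + h = \left(-59\right) \left(-86\right) - 12 = 5074 - 12 = 5062$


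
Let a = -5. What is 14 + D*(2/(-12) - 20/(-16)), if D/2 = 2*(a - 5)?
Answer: -88/3 ≈ -29.333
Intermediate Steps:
D = -40 (D = 2*(2*(-5 - 5)) = 2*(2*(-10)) = 2*(-20) = -40)
14 + D*(2/(-12) - 20/(-16)) = 14 - 40*(2/(-12) - 20/(-16)) = 14 - 40*(2*(-1/12) - 20*(-1/16)) = 14 - 40*(-1/6 + 5/4) = 14 - 40*13/12 = 14 - 130/3 = -88/3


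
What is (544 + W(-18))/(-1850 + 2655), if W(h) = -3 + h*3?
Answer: 487/805 ≈ 0.60497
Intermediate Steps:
W(h) = -3 + 3*h
(544 + W(-18))/(-1850 + 2655) = (544 + (-3 + 3*(-18)))/(-1850 + 2655) = (544 + (-3 - 54))/805 = (544 - 57)*(1/805) = 487*(1/805) = 487/805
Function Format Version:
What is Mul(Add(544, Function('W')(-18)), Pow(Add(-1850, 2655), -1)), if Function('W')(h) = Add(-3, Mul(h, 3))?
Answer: Rational(487, 805) ≈ 0.60497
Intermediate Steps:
Function('W')(h) = Add(-3, Mul(3, h))
Mul(Add(544, Function('W')(-18)), Pow(Add(-1850, 2655), -1)) = Mul(Add(544, Add(-3, Mul(3, -18))), Pow(Add(-1850, 2655), -1)) = Mul(Add(544, Add(-3, -54)), Pow(805, -1)) = Mul(Add(544, -57), Rational(1, 805)) = Mul(487, Rational(1, 805)) = Rational(487, 805)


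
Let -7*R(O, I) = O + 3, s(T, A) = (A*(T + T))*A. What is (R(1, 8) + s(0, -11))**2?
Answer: 16/49 ≈ 0.32653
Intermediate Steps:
s(T, A) = 2*T*A**2 (s(T, A) = (A*(2*T))*A = (2*A*T)*A = 2*T*A**2)
R(O, I) = -3/7 - O/7 (R(O, I) = -(O + 3)/7 = -(3 + O)/7 = -3/7 - O/7)
(R(1, 8) + s(0, -11))**2 = ((-3/7 - 1/7*1) + 2*0*(-11)**2)**2 = ((-3/7 - 1/7) + 2*0*121)**2 = (-4/7 + 0)**2 = (-4/7)**2 = 16/49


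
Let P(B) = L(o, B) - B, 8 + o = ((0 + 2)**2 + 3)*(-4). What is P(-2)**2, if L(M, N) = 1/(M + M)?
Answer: 20449/5184 ≈ 3.9446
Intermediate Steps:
o = -36 (o = -8 + ((0 + 2)**2 + 3)*(-4) = -8 + (2**2 + 3)*(-4) = -8 + (4 + 3)*(-4) = -8 + 7*(-4) = -8 - 28 = -36)
L(M, N) = 1/(2*M)
P(B) = -1/72 - B (P(B) = (1/2)/(-36) - B = (1/2)*(-1/36) - B = -1/72 - B)
P(-2)**2 = (-1/72 - 1*(-2))**2 = (-1/72 + 2)**2 = (143/72)**2 = 20449/5184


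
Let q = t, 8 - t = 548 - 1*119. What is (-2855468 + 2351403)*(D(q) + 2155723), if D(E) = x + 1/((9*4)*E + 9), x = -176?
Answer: -16457757740208520/15147 ≈ -1.0865e+12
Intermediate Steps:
t = -421 (t = 8 - (548 - 1*119) = 8 - (548 - 119) = 8 - 1*429 = 8 - 429 = -421)
q = -421
D(E) = -176 + 1/(9 + 36*E) (D(E) = -176 + 1/((9*4)*E + 9) = -176 + 1/(36*E + 9) = -176 + 1/(9 + 36*E))
(-2855468 + 2351403)*(D(q) + 2155723) = (-2855468 + 2351403)*((-1583 - 6336*(-421))/(9*(1 + 4*(-421))) + 2155723) = -504065*((-1583 + 2667456)/(9*(1 - 1684)) + 2155723) = -504065*((⅑)*2665873/(-1683) + 2155723) = -504065*((⅑)*(-1/1683)*2665873 + 2155723) = -504065*(-2665873/15147 + 2155723) = -504065*32650070408/15147 = -16457757740208520/15147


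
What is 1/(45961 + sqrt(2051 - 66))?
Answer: 45961/2112411536 - sqrt(1985)/2112411536 ≈ 2.1737e-5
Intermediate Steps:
1/(45961 + sqrt(2051 - 66)) = 1/(45961 + sqrt(1985))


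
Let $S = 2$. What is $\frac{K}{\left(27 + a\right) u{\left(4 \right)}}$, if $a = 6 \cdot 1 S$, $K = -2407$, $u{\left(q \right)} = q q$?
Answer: $- \frac{2407}{624} \approx -3.8574$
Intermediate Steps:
$u{\left(q \right)} = q^{2}$
$a = 12$ ($a = 6 \cdot 1 \cdot 2 = 6 \cdot 2 = 12$)
$\frac{K}{\left(27 + a\right) u{\left(4 \right)}} = - \frac{2407}{\left(27 + 12\right) 4^{2}} = - \frac{2407}{39 \cdot 16} = - \frac{2407}{624}$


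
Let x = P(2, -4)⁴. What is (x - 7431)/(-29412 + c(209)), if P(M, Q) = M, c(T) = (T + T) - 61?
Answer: 1483/5811 ≈ 0.25521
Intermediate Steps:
c(T) = -61 + 2*T (c(T) = 2*T - 61 = -61 + 2*T)
x = 16 (x = 2⁴ = 16)
(x - 7431)/(-29412 + c(209)) = (16 - 7431)/(-29412 + (-61 + 2*209)) = -7415/(-29412 + (-61 + 418)) = -7415/(-29412 + 357) = -7415/(-29055) = -7415*(-1/29055) = 1483/5811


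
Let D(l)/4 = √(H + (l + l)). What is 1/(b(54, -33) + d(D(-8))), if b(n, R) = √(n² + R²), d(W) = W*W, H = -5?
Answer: -112/36297 - √445/36297 ≈ -0.0036668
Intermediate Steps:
D(l) = 4*√(-5 + 2*l) (D(l) = 4*√(-5 + (l + l)) = 4*√(-5 + 2*l))
d(W) = W²
b(n, R) = √(R² + n²)
1/(b(54, -33) + d(D(-8))) = 1/(√((-33)² + 54²) + (4*√(-5 + 2*(-8)))²) = 1/(√(1089 + 2916) + (4*√(-5 - 16))²) = 1/(√4005 + (4*√(-21))²) = 1/(3*√445 + (4*(I*√21))²) = 1/(3*√445 + (4*I*√21)²) = 1/(3*√445 - 336) = 1/(-336 + 3*√445)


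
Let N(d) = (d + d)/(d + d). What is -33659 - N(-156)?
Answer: -33660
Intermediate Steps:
N(d) = 1 (N(d) = (2*d)/((2*d)) = (2*d)*(1/(2*d)) = 1)
-33659 - N(-156) = -33659 - 1*1 = -33659 - 1 = -33660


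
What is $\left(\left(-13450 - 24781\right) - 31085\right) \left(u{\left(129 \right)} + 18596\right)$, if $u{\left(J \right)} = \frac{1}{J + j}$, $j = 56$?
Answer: $- \frac{238465131476}{185} \approx -1.289 \cdot 10^{9}$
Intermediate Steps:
$u{\left(J \right)} = \frac{1}{56 + J}$ ($u{\left(J \right)} = \frac{1}{J + 56} = \frac{1}{56 + J}$)
$\left(\left(-13450 - 24781\right) - 31085\right) \left(u{\left(129 \right)} + 18596\right) = \left(\left(-13450 - 24781\right) - 31085\right) \left(\frac{1}{56 + 129} + 18596\right) = \left(-38231 - 31085\right) \left(\frac{1}{185} + 18596\right) = - 69316 \left(\frac{1}{185} + 18596\right) = \left(-69316\right) \frac{3440261}{185} = - \frac{238465131476}{185}$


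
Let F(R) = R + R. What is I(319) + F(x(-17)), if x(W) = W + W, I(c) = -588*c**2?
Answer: -59835536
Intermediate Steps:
x(W) = 2*W
F(R) = 2*R
I(319) + F(x(-17)) = -588*319**2 + 2*(2*(-17)) = -588*101761 + 2*(-34) = -59835468 - 68 = -59835536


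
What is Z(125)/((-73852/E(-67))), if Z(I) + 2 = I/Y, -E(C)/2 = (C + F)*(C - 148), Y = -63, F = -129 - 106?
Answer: -8148715/1163169 ≈ -7.0056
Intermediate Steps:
F = -235
E(C) = -2*(-235 + C)*(-148 + C) (E(C) = -2*(C - 235)*(C - 148) = -2*(-235 + C)*(-148 + C))
Z(I) = -2 - I/63 (Z(I) = -2 + I/(-63) = -2 + I*(-1/63) = -2 - I/63)
Z(125)/((-73852/E(-67))) = (-2 - 1/63*125)/((-73852/(-69560 - 2*(-67)² + 766*(-67)))) = (-2 - 125/63)/((-73852/(-69560 - 2*4489 - 51322))) = -251/(63*((-73852/(-69560 - 8978 - 51322)))) = -251/(63*((-73852/(-129860)))) = -251/(63*((-73852*(-1/129860)))) = -251/(63*18463/32465) = -251/63*32465/18463 = -8148715/1163169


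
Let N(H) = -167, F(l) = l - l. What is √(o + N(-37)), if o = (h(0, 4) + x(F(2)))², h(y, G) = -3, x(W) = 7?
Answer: I*√151 ≈ 12.288*I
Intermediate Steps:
F(l) = 0
o = 16 (o = (-3 + 7)² = 4² = 16)
√(o + N(-37)) = √(16 - 167) = √(-151) = I*√151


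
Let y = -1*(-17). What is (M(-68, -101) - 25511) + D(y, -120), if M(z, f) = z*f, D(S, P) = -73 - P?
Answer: -18596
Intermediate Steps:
y = 17
M(z, f) = f*z
(M(-68, -101) - 25511) + D(y, -120) = (-101*(-68) - 25511) + (-73 - 1*(-120)) = (6868 - 25511) + (-73 + 120) = -18643 + 47 = -18596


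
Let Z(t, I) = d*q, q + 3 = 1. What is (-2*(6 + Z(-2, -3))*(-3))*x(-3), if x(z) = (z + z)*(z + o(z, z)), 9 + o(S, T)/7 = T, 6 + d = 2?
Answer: 43848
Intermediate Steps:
d = -4 (d = -6 + 2 = -4)
o(S, T) = -63 + 7*T
q = -2 (q = -3 + 1 = -2)
Z(t, I) = 8 (Z(t, I) = -4*(-2) = 8)
x(z) = 2*z*(-63 + 8*z) (x(z) = (z + z)*(z + (-63 + 7*z)) = (2*z)*(-63 + 8*z) = 2*z*(-63 + 8*z))
(-2*(6 + Z(-2, -3))*(-3))*x(-3) = (-2*(6 + 8)*(-3))*(2*(-3)*(-63 + 8*(-3))) = (-28*(-3))*(2*(-3)*(-63 - 24)) = (-2*(-42))*(2*(-3)*(-87)) = 84*522 = 43848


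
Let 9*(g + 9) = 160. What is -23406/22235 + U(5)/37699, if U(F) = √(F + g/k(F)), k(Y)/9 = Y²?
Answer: -23406/22235 + 2*√2551/1696455 ≈ -1.0526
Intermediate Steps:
k(Y) = 9*Y²
g = 79/9 (g = -9 + (⅑)*160 = -9 + 160/9 = 79/9 ≈ 8.7778)
U(F) = √(F + 79/(81*F²)) (U(F) = √(F + 79/(9*((9*F²)))) = √(F + 79*(1/(9*F²))/9) = √(F + 79/(81*F²)))
-23406/22235 + U(5)/37699 = -23406/22235 + (√(79/5² + 81*5)/9)/37699 = -23406*1/22235 + (√(79*(1/25) + 405)/9)*(1/37699) = -23406/22235 + (√(79/25 + 405)/9)*(1/37699) = -23406/22235 + (√(10204/25)/9)*(1/37699) = -23406/22235 + ((2*√2551/5)/9)*(1/37699) = -23406/22235 + (2*√2551/45)*(1/37699) = -23406/22235 + 2*√2551/1696455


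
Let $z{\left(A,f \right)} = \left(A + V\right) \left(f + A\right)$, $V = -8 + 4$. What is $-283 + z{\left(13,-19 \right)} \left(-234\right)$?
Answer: $12353$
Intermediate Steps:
$V = -4$
$z{\left(A,f \right)} = \left(-4 + A\right) \left(A + f\right)$ ($z{\left(A,f \right)} = \left(A - 4\right) \left(f + A\right) = \left(-4 + A\right) \left(A + f\right)$)
$-283 + z{\left(13,-19 \right)} \left(-234\right) = -283 + \left(13^{2} - 52 - -76 + 13 \left(-19\right)\right) \left(-234\right) = -283 + \left(169 - 52 + 76 - 247\right) \left(-234\right) = -283 - -12636 = -283 + 12636 = 12353$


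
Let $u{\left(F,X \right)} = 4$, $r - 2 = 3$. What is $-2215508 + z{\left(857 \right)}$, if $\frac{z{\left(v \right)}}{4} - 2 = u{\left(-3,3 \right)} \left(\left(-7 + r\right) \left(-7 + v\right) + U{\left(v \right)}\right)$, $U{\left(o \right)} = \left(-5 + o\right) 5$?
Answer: $-2174540$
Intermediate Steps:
$r = 5$ ($r = 2 + 3 = 5$)
$U{\left(o \right)} = -25 + 5 o$
$z{\left(v \right)} = -168 + 48 v$ ($z{\left(v \right)} = 8 + 4 \cdot 4 \left(\left(-7 + 5\right) \left(-7 + v\right) + \left(-25 + 5 v\right)\right) = 8 + 4 \cdot 4 \left(- 2 \left(-7 + v\right) + \left(-25 + 5 v\right)\right) = 8 + 4 \cdot 4 \left(\left(14 - 2 v\right) + \left(-25 + 5 v\right)\right) = 8 + 4 \cdot 4 \left(-11 + 3 v\right) = 8 + 4 \left(-44 + 12 v\right) = 8 + \left(-176 + 48 v\right) = -168 + 48 v$)
$-2215508 + z{\left(857 \right)} = -2215508 + \left(-168 + 48 \cdot 857\right) = -2215508 + \left(-168 + 41136\right) = -2215508 + 40968 = -2174540$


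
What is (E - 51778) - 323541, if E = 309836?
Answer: -65483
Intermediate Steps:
(E - 51778) - 323541 = (309836 - 51778) - 323541 = 258058 - 323541 = -65483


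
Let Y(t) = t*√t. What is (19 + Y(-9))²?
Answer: (19 - 27*I)² ≈ -368.0 - 1026.0*I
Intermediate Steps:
Y(t) = t^(3/2)
(19 + Y(-9))² = (19 + (-9)^(3/2))² = (19 - 27*I)²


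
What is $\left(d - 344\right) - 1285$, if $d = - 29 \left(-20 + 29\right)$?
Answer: $-1890$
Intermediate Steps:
$d = -261$ ($d = \left(-29\right) 9 = -261$)
$\left(d - 344\right) - 1285 = \left(-261 - 344\right) - 1285 = -605 - 1285 = -1890$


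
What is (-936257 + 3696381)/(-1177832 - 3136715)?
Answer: -2760124/4314547 ≈ -0.63972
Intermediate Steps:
(-936257 + 3696381)/(-1177832 - 3136715) = 2760124/(-4314547) = 2760124*(-1/4314547) = -2760124/4314547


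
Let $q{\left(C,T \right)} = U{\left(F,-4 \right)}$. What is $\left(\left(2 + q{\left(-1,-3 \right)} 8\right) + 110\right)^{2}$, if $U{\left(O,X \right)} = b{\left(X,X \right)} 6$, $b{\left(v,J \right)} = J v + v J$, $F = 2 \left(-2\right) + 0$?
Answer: $2715904$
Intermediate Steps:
$F = -4$ ($F = -4 + 0 = -4$)
$b{\left(v,J \right)} = 2 J v$ ($b{\left(v,J \right)} = J v + J v = 2 J v$)
$U{\left(O,X \right)} = 12 X^{2}$ ($U{\left(O,X \right)} = 2 X X 6 = 2 X^{2} \cdot 6 = 12 X^{2}$)
$q{\left(C,T \right)} = 192$ ($q{\left(C,T \right)} = 12 \left(-4\right)^{2} = 12 \cdot 16 = 192$)
$\left(\left(2 + q{\left(-1,-3 \right)} 8\right) + 110\right)^{2} = \left(\left(2 + 192 \cdot 8\right) + 110\right)^{2} = \left(\left(2 + 1536\right) + 110\right)^{2} = \left(1538 + 110\right)^{2} = 1648^{2} = 2715904$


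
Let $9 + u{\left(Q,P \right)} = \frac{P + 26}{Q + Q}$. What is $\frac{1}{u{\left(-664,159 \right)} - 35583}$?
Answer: $- \frac{1328}{47266361} \approx -2.8096 \cdot 10^{-5}$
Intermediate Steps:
$u{\left(Q,P \right)} = -9 + \frac{26 + P}{2 Q}$ ($u{\left(Q,P \right)} = -9 + \frac{P + 26}{Q + Q} = -9 + \frac{26 + P}{2 Q}$)
$\frac{1}{u{\left(-664,159 \right)} - 35583} = \frac{1}{\frac{26 + 159 - -11952}{2 \left(-664\right)} - 35583} = \frac{1}{\frac{1}{2} \left(- \frac{1}{664}\right) \left(26 + 159 + 11952\right) - 35583} = \frac{1}{\frac{1}{2} \left(- \frac{1}{664}\right) 12137 - 35583} = \frac{1}{- \frac{12137}{1328} - 35583} = \frac{1}{- \frac{47266361}{1328}} = - \frac{1328}{47266361}$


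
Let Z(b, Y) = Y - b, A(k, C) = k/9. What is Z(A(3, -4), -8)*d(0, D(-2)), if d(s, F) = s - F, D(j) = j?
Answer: -50/3 ≈ -16.667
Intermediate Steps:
A(k, C) = k/9 (A(k, C) = k*(⅑) = k/9)
Z(A(3, -4), -8)*d(0, D(-2)) = (-8 - 3/9)*(0 - 1*(-2)) = (-8 - 1*⅓)*(0 + 2) = (-8 - ⅓)*2 = -25/3*2 = -50/3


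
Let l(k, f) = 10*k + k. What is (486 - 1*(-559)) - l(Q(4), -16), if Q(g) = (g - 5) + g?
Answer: 1012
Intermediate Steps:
Q(g) = -5 + 2*g (Q(g) = (-5 + g) + g = -5 + 2*g)
l(k, f) = 11*k
(486 - 1*(-559)) - l(Q(4), -16) = (486 - 1*(-559)) - 11*(-5 + 2*4) = (486 + 559) - 11*(-5 + 8) = 1045 - 11*3 = 1045 - 1*33 = 1045 - 33 = 1012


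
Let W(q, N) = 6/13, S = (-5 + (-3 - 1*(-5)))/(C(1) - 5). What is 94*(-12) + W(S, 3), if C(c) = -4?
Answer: -14658/13 ≈ -1127.5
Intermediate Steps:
S = ⅓ (S = (-5 + (-3 - 1*(-5)))/(-4 - 5) = (-5 + (-3 + 5))/(-9) = (-5 + 2)*(-⅑) = -3*(-⅑) = ⅓ ≈ 0.33333)
W(q, N) = 6/13 (W(q, N) = 6*(1/13) = 6/13)
94*(-12) + W(S, 3) = 94*(-12) + 6/13 = -1128 + 6/13 = -14658/13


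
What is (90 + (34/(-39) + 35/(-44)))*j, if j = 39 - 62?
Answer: -3486317/1716 ≈ -2031.7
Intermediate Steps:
j = -23
(90 + (34/(-39) + 35/(-44)))*j = (90 + (34/(-39) + 35/(-44)))*(-23) = (90 + (34*(-1/39) + 35*(-1/44)))*(-23) = (90 + (-34/39 - 35/44))*(-23) = (90 - 2861/1716)*(-23) = (151579/1716)*(-23) = -3486317/1716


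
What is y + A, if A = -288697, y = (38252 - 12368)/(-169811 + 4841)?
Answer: -2645909443/9165 ≈ -2.8870e+5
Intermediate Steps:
y = -1438/9165 (y = 25884/(-164970) = 25884*(-1/164970) = -1438/9165 ≈ -0.15690)
y + A = -1438/9165 - 288697 = -2645909443/9165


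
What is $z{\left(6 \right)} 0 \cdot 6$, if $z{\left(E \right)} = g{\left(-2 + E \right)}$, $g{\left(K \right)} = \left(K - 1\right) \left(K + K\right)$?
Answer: $0$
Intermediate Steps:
$g{\left(K \right)} = 2 K \left(-1 + K\right)$ ($g{\left(K \right)} = \left(-1 + K\right) 2 K = 2 K \left(-1 + K\right)$)
$z{\left(E \right)} = 2 \left(-3 + E\right) \left(-2 + E\right)$ ($z{\left(E \right)} = 2 \left(-2 + E\right) \left(-1 + \left(-2 + E\right)\right) = 2 \left(-2 + E\right) \left(-3 + E\right) = 2 \left(-3 + E\right) \left(-2 + E\right)$)
$z{\left(6 \right)} 0 \cdot 6 = 2 \left(-3 + 6\right) \left(-2 + 6\right) 0 \cdot 6 = 2 \cdot 3 \cdot 4 \cdot 0 \cdot 6 = 24 \cdot 0 \cdot 6 = 0 \cdot 6 = 0$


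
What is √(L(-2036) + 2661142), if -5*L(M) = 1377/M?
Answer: √68945136554665/5090 ≈ 1631.3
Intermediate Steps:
L(M) = -1377/(5*M)
√(L(-2036) + 2661142) = √(-1377/5/(-2036) + 2661142) = √(-1377/5*(-1/2036) + 2661142) = √(1377/10180 + 2661142) = √(27090426937/10180) = √68945136554665/5090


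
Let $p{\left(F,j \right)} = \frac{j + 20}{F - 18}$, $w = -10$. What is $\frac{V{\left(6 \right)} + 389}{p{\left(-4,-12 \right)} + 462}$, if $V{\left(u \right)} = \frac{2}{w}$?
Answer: $\frac{10692}{12695} \approx 0.84222$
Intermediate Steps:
$p{\left(F,j \right)} = \frac{20 + j}{-18 + F}$
$V{\left(u \right)} = - \frac{1}{5}$ ($V{\left(u \right)} = \frac{2}{-10} = 2 \left(- \frac{1}{10}\right) = - \frac{1}{5}$)
$\frac{V{\left(6 \right)} + 389}{p{\left(-4,-12 \right)} + 462} = \frac{- \frac{1}{5} + 389}{\frac{20 - 12}{-18 - 4} + 462} = \frac{1944}{5 \left(\frac{1}{-22} \cdot 8 + 462\right)} = \frac{1944}{5 \left(\left(- \frac{1}{22}\right) 8 + 462\right)} = \frac{1944}{5 \left(- \frac{4}{11} + 462\right)} = \frac{1944}{5 \cdot \frac{5078}{11}} = \frac{1944}{5} \cdot \frac{11}{5078} = \frac{10692}{12695}$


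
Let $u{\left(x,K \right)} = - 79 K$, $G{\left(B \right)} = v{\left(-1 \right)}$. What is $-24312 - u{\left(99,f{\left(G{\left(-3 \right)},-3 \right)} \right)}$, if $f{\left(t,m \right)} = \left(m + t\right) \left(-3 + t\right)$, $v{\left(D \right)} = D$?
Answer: $-23048$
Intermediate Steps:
$G{\left(B \right)} = -1$
$f{\left(t,m \right)} = \left(-3 + t\right) \left(m + t\right)$
$-24312 - u{\left(99,f{\left(G{\left(-3 \right)},-3 \right)} \right)} = -24312 - - 79 \left(\left(-1\right)^{2} - -9 - -3 - -3\right) = -24312 - - 79 \left(1 + 9 + 3 + 3\right) = -24312 - \left(-79\right) 16 = -24312 - -1264 = -24312 + 1264 = -23048$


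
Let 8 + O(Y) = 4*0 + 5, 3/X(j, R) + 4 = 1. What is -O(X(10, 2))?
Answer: 3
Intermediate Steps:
X(j, R) = -1 (X(j, R) = 3/(-4 + 1) = 3/(-3) = 3*(-⅓) = -1)
O(Y) = -3 (O(Y) = -8 + (4*0 + 5) = -8 + (0 + 5) = -8 + 5 = -3)
-O(X(10, 2)) = -1*(-3) = 3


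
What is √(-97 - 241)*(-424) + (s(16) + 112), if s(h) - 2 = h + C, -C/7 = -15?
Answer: 235 - 5512*I*√2 ≈ 235.0 - 7795.1*I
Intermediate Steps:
C = 105 (C = -7*(-15) = 105)
s(h) = 107 + h (s(h) = 2 + (h + 105) = 2 + (105 + h) = 107 + h)
√(-97 - 241)*(-424) + (s(16) + 112) = √(-97 - 241)*(-424) + ((107 + 16) + 112) = √(-338)*(-424) + (123 + 112) = (13*I*√2)*(-424) + 235 = -5512*I*√2 + 235 = 235 - 5512*I*√2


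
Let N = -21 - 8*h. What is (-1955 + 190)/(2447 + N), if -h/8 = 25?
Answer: -1765/4026 ≈ -0.43840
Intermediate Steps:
h = -200 (h = -8*25 = -200)
N = 1579 (N = -21 - 8*(-200) = -21 + 1600 = 1579)
(-1955 + 190)/(2447 + N) = (-1955 + 190)/(2447 + 1579) = -1765/4026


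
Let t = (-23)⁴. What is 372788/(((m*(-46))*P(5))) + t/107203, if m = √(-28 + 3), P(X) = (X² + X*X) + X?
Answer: 12167/4661 + 186394*I/6325 ≈ 2.6104 + 29.469*I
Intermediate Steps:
P(X) = X + 2*X² (P(X) = (X² + X²) + X = 2*X² + X = X + 2*X²)
t = 279841
m = 5*I (m = √(-25) = 5*I ≈ 5.0*I)
372788/(((m*(-46))*P(5))) + t/107203 = 372788/((((5*I)*(-46))*(5*(1 + 2*5)))) + 279841/107203 = 372788/(((-230*I)*(5*(1 + 10)))) + 279841*(1/107203) = 372788/(((-230*I)*(5*11))) + 12167/4661 = 372788/((-230*I*55)) + 12167/4661 = 372788/((-12650*I)) + 12167/4661 = 372788*(I/12650) + 12167/4661 = 186394*I/6325 + 12167/4661 = 12167/4661 + 186394*I/6325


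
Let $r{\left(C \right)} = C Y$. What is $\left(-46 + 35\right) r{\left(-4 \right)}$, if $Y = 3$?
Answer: $132$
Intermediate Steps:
$r{\left(C \right)} = 3 C$ ($r{\left(C \right)} = C 3 = 3 C$)
$\left(-46 + 35\right) r{\left(-4 \right)} = \left(-46 + 35\right) 3 \left(-4\right) = \left(-11\right) \left(-12\right) = 132$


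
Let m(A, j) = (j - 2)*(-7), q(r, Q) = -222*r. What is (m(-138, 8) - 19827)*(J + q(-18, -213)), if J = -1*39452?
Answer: 704475264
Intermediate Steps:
m(A, j) = 14 - 7*j (m(A, j) = (-2 + j)*(-7) = 14 - 7*j)
J = -39452
(m(-138, 8) - 19827)*(J + q(-18, -213)) = ((14 - 7*8) - 19827)*(-39452 - 222*(-18)) = ((14 - 56) - 19827)*(-39452 + 3996) = (-42 - 19827)*(-35456) = -19869*(-35456) = 704475264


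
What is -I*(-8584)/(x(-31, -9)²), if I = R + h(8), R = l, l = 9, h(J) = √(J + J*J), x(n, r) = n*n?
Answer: 77256/923521 + 51504*√2/923521 ≈ 0.16252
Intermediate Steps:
x(n, r) = n²
h(J) = √(J + J²)
R = 9
I = 9 + 6*√2 (I = 9 + √(8*(1 + 8)) = 9 + √(8*9) = 9 + √72 = 9 + 6*√2 ≈ 17.485)
-I*(-8584)/(x(-31, -9)²) = -(9 + 6*√2)*(-8584)/(((-31)²)²) = -(-77256 - 51504*√2)/(961²) = -(-77256 - 51504*√2)/923521 = -(-77256/923521 - 51504*√2/923521) = 77256/923521 + 51504*√2/923521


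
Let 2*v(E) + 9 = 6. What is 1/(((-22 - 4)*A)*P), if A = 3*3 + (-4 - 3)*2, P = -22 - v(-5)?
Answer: -1/2665 ≈ -0.00037523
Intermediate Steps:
v(E) = -3/2 (v(E) = -9/2 + (1/2)*6 = -9/2 + 3 = -3/2)
P = -41/2 (P = -22 - 1*(-3/2) = -22 + 3/2 = -41/2 ≈ -20.500)
A = -5 (A = 9 - 7*2 = 9 - 14 = -5)
1/(((-22 - 4)*A)*P) = 1/(((-22 - 4)*(-5))*(-41/2)) = 1/(-26*(-5)*(-41/2)) = 1/(130*(-41/2)) = 1/(-2665) = -1/2665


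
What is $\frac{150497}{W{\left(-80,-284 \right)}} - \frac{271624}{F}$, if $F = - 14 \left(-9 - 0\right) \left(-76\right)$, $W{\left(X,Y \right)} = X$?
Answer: $- \frac{9338351}{5040} \approx -1852.8$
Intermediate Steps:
$F = -9576$ ($F = - 14 \left(-9 + 0\right) \left(-76\right) = \left(-14\right) \left(-9\right) \left(-76\right) = 126 \left(-76\right) = -9576$)
$\frac{150497}{W{\left(-80,-284 \right)}} - \frac{271624}{F} = \frac{150497}{-80} - \frac{271624}{-9576} = 150497 \left(- \frac{1}{80}\right) - - \frac{1787}{63} = - \frac{150497}{80} + \frac{1787}{63} = - \frac{9338351}{5040}$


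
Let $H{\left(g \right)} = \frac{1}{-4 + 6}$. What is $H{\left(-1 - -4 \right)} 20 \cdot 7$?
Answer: $70$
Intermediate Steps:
$H{\left(g \right)} = \frac{1}{2}$
$H{\left(-1 - -4 \right)} 20 \cdot 7 = \frac{1}{2} \cdot 20 \cdot 7 = 10 \cdot 7 = 70$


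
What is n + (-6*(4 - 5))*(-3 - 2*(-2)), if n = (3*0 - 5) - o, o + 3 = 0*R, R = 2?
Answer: 4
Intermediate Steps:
o = -3 (o = -3 + 0*2 = -3 + 0 = -3)
n = -2 (n = (3*0 - 5) - 1*(-3) = (0 - 5) + 3 = -5 + 3 = -2)
n + (-6*(4 - 5))*(-3 - 2*(-2)) = -2 + (-6*(4 - 5))*(-3 - 2*(-2)) = -2 + (-6*(-1))*(-3 + 4) = -2 + 6*1 = -2 + 6 = 4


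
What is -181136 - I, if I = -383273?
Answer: 202137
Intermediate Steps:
-181136 - I = -181136 - 1*(-383273) = -181136 + 383273 = 202137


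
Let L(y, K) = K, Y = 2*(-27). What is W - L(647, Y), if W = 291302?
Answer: 291356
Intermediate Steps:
Y = -54
W - L(647, Y) = 291302 - 1*(-54) = 291302 + 54 = 291356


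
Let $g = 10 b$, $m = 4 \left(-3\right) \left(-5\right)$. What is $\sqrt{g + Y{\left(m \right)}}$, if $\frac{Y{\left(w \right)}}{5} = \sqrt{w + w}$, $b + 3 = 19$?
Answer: $\sqrt{160 + 10 \sqrt{30}} \approx 14.655$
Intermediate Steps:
$b = 16$ ($b = -3 + 19 = 16$)
$m = 60$ ($m = \left(-12\right) \left(-5\right) = 60$)
$g = 160$ ($g = 10 \cdot 16 = 160$)
$Y{\left(w \right)} = 5 \sqrt{2} \sqrt{w}$ ($Y{\left(w \right)} = 5 \sqrt{w + w} = 5 \sqrt{2 w} = 5 \sqrt{2} \sqrt{w}$)
$\sqrt{g + Y{\left(m \right)}} = \sqrt{160 + 5 \sqrt{2} \sqrt{60}} = \sqrt{160 + 5 \sqrt{2} \cdot 2 \sqrt{15}} = \sqrt{160 + 10 \sqrt{30}}$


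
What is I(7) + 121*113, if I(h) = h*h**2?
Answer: 14016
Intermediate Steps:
I(h) = h**3
I(7) + 121*113 = 7**3 + 121*113 = 343 + 13673 = 14016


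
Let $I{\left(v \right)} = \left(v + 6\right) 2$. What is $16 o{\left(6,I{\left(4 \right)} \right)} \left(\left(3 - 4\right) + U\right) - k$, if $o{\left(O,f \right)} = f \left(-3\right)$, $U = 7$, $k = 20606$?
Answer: $-26366$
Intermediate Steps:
$I{\left(v \right)} = 12 + 2 v$ ($I{\left(v \right)} = \left(6 + v\right) 2 = 12 + 2 v$)
$o{\left(O,f \right)} = - 3 f$
$16 o{\left(6,I{\left(4 \right)} \right)} \left(\left(3 - 4\right) + U\right) - k = 16 \left(- 3 \left(12 + 2 \cdot 4\right)\right) \left(\left(3 - 4\right) + 7\right) - 20606 = 16 \left(- 3 \left(12 + 8\right)\right) \left(-1 + 7\right) - 20606 = 16 \left(\left(-3\right) 20\right) 6 - 20606 = 16 \left(-60\right) 6 - 20606 = \left(-960\right) 6 - 20606 = -5760 - 20606 = -26366$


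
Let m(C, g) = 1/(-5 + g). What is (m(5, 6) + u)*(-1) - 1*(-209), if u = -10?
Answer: 218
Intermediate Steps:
(m(5, 6) + u)*(-1) - 1*(-209) = (1/(-5 + 6) - 10)*(-1) - 1*(-209) = (1/1 - 10)*(-1) + 209 = (1 - 10)*(-1) + 209 = -9*(-1) + 209 = 9 + 209 = 218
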